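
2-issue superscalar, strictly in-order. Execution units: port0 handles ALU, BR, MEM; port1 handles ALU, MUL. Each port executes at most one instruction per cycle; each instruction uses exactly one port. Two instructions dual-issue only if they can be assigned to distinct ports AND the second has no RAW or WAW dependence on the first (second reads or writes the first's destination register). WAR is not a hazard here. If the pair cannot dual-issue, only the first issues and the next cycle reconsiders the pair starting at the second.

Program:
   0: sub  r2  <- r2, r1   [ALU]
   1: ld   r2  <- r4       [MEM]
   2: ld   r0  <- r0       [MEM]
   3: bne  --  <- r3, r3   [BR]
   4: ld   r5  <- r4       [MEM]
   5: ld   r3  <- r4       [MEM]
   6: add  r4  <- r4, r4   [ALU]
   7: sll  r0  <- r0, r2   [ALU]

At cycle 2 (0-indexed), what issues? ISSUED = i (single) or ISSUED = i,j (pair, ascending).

0. sub @i0  | WAW r2
1. ld @i1  | no-port MEM/MEM
2. ld @i2  | no-port MEM/BR
3. bne @i3  | no-port BR/MEM
4. ld @i4  | no-port MEM/MEM
5. ld/add @i5/i6  | 2-wide
6. sll @i7  | tail

ISSUED = 2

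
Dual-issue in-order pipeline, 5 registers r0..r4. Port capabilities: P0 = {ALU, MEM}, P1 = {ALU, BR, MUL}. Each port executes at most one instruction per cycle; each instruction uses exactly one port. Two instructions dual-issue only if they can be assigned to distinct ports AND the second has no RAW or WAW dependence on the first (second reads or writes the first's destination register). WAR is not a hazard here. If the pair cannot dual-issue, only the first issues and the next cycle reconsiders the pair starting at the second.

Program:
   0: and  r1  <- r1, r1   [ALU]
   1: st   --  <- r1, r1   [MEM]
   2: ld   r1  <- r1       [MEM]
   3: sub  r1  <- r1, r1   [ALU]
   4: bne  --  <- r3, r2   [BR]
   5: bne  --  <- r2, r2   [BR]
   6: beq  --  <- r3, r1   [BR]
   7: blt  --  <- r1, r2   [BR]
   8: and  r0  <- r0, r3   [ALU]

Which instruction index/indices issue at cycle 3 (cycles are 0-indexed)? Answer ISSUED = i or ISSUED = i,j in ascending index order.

ISSUED = 3,4

  cy0 -> i0 (and) RAW r1
  cy1 -> i1 (st) no-port MEM/MEM
  cy2 -> i2 (ld) RAW+WAW r1
  cy3 -> i3&i4 (sub;bne) pair
  cy4 -> i5 (bne) no-port BR/BR
  cy5 -> i6 (beq) no-port BR/BR
  cy6 -> i7&i8 (blt;and) pair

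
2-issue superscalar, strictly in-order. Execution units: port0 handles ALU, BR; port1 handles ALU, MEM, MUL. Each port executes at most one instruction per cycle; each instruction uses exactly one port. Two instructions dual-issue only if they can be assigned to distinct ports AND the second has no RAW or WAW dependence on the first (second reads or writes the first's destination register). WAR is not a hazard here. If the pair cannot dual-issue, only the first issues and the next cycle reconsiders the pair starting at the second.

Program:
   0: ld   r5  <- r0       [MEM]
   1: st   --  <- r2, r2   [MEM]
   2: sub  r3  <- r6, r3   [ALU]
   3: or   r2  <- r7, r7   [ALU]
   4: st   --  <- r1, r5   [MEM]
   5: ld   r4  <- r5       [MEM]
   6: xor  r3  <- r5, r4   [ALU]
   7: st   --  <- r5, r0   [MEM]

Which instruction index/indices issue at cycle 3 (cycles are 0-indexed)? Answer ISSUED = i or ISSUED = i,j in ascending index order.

ISSUED = 5

[0] i0  ld  -- no-port MEM/MEM
[1] i1/i2  st sub  -- dual
[2] i3/i4  or st  -- dual
[3] i5  ld  -- RAW r4
[4] i6/i7  xor st  -- dual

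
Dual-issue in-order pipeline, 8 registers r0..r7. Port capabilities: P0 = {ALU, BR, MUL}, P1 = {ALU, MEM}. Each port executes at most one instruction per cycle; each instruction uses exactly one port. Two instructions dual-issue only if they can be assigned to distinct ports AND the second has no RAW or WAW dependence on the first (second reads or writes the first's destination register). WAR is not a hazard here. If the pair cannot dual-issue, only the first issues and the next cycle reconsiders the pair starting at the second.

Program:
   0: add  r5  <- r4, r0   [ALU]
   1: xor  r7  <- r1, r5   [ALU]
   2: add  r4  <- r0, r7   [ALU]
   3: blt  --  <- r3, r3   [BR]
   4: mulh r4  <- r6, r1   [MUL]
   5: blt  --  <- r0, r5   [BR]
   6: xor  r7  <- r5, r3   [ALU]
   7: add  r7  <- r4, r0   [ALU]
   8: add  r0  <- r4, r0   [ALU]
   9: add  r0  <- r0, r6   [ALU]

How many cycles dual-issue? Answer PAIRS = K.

#0 head=0: add i0 RAW r5
#1 head=1: xor i1 RAW r7
#2 head=2: add blt i2+i3 pair
#3 head=4: mulh i4 no-port MUL/BR
#4 head=5: blt xor i5+i6 pair
#5 head=7: add add i7+i8 pair
#6 head=9: add i9 tail

PAIRS = 3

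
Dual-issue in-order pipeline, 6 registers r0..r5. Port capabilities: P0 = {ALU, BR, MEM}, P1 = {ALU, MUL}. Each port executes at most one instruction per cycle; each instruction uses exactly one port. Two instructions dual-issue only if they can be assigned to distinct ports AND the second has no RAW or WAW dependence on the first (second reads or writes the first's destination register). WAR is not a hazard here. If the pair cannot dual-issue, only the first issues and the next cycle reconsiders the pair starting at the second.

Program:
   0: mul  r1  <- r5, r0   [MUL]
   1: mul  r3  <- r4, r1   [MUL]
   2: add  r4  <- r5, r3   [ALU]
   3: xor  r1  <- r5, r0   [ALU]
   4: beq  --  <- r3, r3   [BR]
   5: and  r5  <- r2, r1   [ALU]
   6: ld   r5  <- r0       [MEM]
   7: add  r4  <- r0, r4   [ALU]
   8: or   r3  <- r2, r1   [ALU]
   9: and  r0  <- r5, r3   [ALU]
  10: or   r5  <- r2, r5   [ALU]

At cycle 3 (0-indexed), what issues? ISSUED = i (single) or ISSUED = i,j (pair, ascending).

0. mul @i0  | no-port MUL/MUL
1. mul @i1  | RAW r3
2. add;xor @i2/i3  | dual
3. beq;and @i4/i5  | dual
4. ld;add @i6/i7  | dual
5. or @i8  | RAW r3
6. and;or @i9/i10  | dual

ISSUED = 4,5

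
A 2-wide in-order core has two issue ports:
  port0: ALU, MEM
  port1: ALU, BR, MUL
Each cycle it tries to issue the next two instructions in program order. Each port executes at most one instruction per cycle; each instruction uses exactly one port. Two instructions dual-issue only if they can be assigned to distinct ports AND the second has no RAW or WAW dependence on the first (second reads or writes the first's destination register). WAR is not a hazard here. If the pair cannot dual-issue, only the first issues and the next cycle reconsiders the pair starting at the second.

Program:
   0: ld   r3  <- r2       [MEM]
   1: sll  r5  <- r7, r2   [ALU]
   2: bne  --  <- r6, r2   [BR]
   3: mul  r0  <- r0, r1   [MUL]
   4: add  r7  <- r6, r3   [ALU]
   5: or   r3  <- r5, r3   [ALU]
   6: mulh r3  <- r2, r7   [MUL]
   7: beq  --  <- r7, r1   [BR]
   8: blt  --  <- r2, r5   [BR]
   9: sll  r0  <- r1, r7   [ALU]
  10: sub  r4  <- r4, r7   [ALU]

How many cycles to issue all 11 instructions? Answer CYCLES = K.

#0 head=0: ld;sll i0+i1 pair
#1 head=2: bne i2 no-port BR/MUL
#2 head=3: mul;add i3+i4 pair
#3 head=5: or i5 WAW r3
#4 head=6: mulh i6 no-port MUL/BR
#5 head=7: beq i7 no-port BR/BR
#6 head=8: blt;sll i8+i9 pair
#7 head=10: sub i10 tail

CYCLES = 8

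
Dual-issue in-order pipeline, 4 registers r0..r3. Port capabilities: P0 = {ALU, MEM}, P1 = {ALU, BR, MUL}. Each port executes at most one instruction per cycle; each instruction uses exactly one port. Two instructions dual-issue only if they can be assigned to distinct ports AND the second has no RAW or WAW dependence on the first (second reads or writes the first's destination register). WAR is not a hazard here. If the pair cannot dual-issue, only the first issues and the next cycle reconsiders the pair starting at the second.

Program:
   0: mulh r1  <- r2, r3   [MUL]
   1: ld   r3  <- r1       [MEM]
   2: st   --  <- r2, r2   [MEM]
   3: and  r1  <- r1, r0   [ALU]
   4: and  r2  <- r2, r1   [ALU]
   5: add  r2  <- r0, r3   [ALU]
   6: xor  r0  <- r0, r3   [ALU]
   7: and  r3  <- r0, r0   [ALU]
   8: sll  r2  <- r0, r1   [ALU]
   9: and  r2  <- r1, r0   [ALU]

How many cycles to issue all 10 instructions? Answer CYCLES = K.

CYCLES = 7

t=0 i0:mulh ; RAW r1
t=1 i1:ld ; no-port MEM/MEM
t=2 i2&i3:st/and ; pair
t=3 i4:and ; WAW r2
t=4 i5&i6:add/xor ; pair
t=5 i7&i8:and/sll ; pair
t=6 i9:and ; tail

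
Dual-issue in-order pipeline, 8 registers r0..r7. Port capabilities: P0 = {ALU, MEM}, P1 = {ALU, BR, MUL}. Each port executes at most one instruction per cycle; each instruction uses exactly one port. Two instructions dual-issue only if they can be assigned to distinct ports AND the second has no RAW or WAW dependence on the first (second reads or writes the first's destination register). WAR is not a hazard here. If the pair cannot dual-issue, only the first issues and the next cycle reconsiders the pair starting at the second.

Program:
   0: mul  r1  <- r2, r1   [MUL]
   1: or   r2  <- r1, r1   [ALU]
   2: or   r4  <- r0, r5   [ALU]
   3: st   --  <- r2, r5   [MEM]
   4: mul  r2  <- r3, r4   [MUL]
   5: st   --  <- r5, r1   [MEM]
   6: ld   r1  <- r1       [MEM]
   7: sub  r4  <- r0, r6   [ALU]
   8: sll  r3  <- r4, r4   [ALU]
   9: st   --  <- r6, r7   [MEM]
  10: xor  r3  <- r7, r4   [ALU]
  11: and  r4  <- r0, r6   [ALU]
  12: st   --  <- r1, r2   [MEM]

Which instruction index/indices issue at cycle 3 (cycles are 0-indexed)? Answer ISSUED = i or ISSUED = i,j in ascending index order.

ISSUED = 5

#0 head=0: mul i0 RAW r1
#1 head=1: or+or i1,i2 dual
#2 head=3: st+mul i3,i4 dual
#3 head=5: st i5 no-port MEM/MEM
#4 head=6: ld+sub i6,i7 dual
#5 head=8: sll+st i8,i9 dual
#6 head=10: xor+and i10,i11 dual
#7 head=12: st i12 tail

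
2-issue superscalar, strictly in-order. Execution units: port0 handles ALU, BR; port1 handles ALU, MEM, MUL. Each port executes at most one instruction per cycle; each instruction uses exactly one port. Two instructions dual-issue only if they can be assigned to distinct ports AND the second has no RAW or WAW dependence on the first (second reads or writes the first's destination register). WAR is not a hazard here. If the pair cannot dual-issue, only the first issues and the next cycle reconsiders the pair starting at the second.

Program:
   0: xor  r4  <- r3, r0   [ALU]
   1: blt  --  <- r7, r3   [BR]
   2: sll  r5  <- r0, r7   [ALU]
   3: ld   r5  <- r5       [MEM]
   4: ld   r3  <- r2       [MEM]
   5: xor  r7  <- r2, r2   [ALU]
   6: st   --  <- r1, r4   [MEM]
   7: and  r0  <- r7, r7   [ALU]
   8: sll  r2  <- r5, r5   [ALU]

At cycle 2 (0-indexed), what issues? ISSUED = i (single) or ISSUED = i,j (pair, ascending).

ISSUED = 3

c0: i0/i1 xor+blt  2-wide
c1: i2 sll  RAW+WAW r5
c2: i3 ld  no-port MEM/MEM
c3: i4/i5 ld+xor  2-wide
c4: i6/i7 st+and  2-wide
c5: i8 sll  tail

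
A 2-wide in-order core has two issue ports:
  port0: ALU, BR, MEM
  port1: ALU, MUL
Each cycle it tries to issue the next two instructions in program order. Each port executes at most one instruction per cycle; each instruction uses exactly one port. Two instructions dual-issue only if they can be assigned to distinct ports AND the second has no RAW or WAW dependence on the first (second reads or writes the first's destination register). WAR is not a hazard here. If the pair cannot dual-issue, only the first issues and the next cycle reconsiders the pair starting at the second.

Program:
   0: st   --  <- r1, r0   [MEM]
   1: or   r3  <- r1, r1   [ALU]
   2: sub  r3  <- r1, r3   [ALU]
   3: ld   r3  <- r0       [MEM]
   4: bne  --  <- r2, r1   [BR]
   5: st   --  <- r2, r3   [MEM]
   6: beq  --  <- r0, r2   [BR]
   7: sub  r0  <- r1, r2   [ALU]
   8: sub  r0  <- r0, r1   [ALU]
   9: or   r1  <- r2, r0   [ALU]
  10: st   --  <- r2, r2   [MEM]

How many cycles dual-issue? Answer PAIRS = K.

PAIRS = 3

[0] i0,i1  st+or  -- dual
[1] i2  sub  -- WAW r3
[2] i3  ld  -- no-port MEM/BR
[3] i4  bne  -- no-port BR/MEM
[4] i5  st  -- no-port MEM/BR
[5] i6,i7  beq+sub  -- dual
[6] i8  sub  -- RAW r0
[7] i9,i10  or+st  -- dual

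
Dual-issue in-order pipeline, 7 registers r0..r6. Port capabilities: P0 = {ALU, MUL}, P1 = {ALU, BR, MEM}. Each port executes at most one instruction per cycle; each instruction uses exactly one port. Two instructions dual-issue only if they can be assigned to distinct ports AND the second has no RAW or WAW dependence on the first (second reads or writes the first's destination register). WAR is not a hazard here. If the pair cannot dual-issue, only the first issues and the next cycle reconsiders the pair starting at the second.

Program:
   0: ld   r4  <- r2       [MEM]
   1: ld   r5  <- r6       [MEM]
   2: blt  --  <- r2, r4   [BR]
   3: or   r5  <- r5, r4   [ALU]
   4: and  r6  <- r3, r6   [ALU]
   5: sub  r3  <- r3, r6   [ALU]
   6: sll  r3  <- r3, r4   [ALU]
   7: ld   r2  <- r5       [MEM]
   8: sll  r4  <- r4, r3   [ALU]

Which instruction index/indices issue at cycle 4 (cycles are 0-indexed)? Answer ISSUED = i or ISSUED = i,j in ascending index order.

ISSUED = 5

  cy0 -> i0 (ld.MEM) no-port MEM/MEM
  cy1 -> i1 (ld.MEM) no-port MEM/BR
  cy2 -> i2+i3 (blt.BR;or.ALU) dual
  cy3 -> i4 (and.ALU) RAW r6
  cy4 -> i5 (sub.ALU) RAW+WAW r3
  cy5 -> i6+i7 (sll.ALU;ld.MEM) dual
  cy6 -> i8 (sll.ALU) tail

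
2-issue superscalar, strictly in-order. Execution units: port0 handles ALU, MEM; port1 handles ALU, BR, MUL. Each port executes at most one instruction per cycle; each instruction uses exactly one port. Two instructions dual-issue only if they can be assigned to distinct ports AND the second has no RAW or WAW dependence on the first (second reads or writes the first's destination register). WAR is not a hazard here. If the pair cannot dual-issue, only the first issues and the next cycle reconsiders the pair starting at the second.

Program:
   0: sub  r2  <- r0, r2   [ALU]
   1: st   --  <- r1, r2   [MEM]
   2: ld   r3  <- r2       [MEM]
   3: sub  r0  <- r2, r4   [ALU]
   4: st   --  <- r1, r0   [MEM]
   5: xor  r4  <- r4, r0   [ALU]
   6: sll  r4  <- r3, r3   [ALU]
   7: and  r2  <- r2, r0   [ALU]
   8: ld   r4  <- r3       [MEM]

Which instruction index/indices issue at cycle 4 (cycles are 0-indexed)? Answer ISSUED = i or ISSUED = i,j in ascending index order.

ISSUED = 6,7

#0 head=0: sub i0 RAW r2
#1 head=1: st i1 no-port MEM/MEM
#2 head=2: ld/sub i2,i3 pair
#3 head=4: st/xor i4,i5 pair
#4 head=6: sll/and i6,i7 pair
#5 head=8: ld i8 tail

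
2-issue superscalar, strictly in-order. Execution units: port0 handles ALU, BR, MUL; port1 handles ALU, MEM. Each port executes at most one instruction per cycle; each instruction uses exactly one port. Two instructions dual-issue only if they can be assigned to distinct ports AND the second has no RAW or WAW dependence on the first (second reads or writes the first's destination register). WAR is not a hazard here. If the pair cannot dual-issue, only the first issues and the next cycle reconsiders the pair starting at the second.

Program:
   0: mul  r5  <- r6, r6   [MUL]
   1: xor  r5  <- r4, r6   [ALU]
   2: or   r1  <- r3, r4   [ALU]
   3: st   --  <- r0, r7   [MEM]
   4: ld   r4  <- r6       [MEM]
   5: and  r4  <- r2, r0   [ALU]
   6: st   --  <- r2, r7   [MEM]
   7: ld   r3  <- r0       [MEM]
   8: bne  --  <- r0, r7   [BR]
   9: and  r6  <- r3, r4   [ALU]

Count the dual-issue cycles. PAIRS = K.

t=0 i0:mul.MUL ; WAW r5
t=1 i1/i2:xor.ALU or.ALU ; 2-wide
t=2 i3:st.MEM ; no-port MEM/MEM
t=3 i4:ld.MEM ; WAW r4
t=4 i5/i6:and.ALU st.MEM ; 2-wide
t=5 i7/i8:ld.MEM bne.BR ; 2-wide
t=6 i9:and.ALU ; tail

PAIRS = 3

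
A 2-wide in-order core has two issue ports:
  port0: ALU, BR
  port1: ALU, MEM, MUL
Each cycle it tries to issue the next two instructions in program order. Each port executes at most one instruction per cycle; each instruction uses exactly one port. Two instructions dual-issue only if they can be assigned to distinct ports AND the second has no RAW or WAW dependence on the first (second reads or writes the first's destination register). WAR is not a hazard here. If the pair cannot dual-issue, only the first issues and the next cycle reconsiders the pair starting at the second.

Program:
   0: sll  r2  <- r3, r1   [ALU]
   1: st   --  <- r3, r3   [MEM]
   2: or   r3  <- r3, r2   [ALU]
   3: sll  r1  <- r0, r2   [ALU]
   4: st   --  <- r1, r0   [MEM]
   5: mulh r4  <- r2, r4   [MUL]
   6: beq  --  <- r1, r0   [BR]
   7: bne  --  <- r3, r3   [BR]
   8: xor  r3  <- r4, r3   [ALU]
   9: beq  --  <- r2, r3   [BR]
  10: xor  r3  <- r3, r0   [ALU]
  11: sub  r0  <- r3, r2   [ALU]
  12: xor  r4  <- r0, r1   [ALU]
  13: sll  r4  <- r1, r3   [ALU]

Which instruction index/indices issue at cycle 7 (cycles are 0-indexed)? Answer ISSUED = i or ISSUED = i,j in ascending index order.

[0] i0&i1  sll/st  -- pair
[1] i2&i3  or/sll  -- pair
[2] i4  st  -- no-port MEM/MUL
[3] i5&i6  mulh/beq  -- pair
[4] i7&i8  bne/xor  -- pair
[5] i9&i10  beq/xor  -- pair
[6] i11  sub  -- RAW r0
[7] i12  xor  -- WAW r4
[8] i13  sll  -- tail

ISSUED = 12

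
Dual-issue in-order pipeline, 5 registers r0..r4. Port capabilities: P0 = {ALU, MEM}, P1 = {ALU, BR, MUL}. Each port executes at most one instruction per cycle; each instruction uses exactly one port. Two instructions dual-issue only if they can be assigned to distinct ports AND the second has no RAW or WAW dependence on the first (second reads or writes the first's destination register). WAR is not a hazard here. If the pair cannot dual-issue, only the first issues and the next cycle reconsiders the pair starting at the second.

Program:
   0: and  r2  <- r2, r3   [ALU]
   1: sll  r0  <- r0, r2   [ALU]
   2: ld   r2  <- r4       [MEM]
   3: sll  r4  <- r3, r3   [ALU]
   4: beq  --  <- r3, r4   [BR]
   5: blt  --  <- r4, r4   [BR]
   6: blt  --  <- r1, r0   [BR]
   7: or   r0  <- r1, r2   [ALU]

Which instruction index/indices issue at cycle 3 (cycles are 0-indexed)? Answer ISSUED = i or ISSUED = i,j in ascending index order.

[0] i0  and.ALU  -- RAW r2
[1] i1+i2  sll.ALU ld.MEM  -- pair
[2] i3  sll.ALU  -- RAW r4
[3] i4  beq.BR  -- no-port BR/BR
[4] i5  blt.BR  -- no-port BR/BR
[5] i6+i7  blt.BR or.ALU  -- pair

ISSUED = 4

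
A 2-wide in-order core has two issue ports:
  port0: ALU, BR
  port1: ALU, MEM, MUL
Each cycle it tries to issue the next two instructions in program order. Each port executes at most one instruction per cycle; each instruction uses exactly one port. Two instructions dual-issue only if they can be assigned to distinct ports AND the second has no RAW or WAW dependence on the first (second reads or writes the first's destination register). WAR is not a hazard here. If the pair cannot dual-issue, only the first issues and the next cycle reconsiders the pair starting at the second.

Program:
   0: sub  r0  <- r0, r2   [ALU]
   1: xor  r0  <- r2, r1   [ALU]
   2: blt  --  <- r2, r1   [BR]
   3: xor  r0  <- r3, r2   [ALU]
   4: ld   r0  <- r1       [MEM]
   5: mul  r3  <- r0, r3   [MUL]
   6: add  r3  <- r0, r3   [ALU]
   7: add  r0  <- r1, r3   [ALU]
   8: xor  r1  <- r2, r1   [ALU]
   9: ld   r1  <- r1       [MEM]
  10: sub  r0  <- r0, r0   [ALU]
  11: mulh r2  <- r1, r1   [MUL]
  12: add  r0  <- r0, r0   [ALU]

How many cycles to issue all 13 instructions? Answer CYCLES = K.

#0 head=0: sub i0 WAW r0
#1 head=1: xor;blt i1+i2 dual
#2 head=3: xor i3 WAW r0
#3 head=4: ld i4 no-port MEM/MUL
#4 head=5: mul i5 RAW+WAW r3
#5 head=6: add i6 RAW r3
#6 head=7: add;xor i7+i8 dual
#7 head=9: ld;sub i9+i10 dual
#8 head=11: mulh;add i11+i12 dual

CYCLES = 9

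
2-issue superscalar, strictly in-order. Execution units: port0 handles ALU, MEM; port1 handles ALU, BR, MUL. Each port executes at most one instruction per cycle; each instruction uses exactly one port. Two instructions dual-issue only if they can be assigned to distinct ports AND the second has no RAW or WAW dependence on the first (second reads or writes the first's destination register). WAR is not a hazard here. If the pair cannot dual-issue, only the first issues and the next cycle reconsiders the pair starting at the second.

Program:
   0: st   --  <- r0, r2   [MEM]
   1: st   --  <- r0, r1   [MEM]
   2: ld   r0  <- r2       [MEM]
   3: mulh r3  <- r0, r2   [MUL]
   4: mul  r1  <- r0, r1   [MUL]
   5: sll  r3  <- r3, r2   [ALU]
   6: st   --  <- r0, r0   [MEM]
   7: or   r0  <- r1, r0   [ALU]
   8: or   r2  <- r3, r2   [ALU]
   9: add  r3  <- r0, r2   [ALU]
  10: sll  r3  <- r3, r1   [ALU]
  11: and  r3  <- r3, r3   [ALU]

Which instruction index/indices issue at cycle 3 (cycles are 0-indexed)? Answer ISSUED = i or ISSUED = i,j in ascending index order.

  cy0 -> i0 (st.MEM) no-port MEM/MEM
  cy1 -> i1 (st.MEM) no-port MEM/MEM
  cy2 -> i2 (ld.MEM) RAW r0
  cy3 -> i3 (mulh.MUL) no-port MUL/MUL
  cy4 -> i4+i5 (mul.MUL/sll.ALU) 2-wide
  cy5 -> i6+i7 (st.MEM/or.ALU) 2-wide
  cy6 -> i8 (or.ALU) RAW r2
  cy7 -> i9 (add.ALU) RAW+WAW r3
  cy8 -> i10 (sll.ALU) RAW+WAW r3
  cy9 -> i11 (and.ALU) tail

ISSUED = 3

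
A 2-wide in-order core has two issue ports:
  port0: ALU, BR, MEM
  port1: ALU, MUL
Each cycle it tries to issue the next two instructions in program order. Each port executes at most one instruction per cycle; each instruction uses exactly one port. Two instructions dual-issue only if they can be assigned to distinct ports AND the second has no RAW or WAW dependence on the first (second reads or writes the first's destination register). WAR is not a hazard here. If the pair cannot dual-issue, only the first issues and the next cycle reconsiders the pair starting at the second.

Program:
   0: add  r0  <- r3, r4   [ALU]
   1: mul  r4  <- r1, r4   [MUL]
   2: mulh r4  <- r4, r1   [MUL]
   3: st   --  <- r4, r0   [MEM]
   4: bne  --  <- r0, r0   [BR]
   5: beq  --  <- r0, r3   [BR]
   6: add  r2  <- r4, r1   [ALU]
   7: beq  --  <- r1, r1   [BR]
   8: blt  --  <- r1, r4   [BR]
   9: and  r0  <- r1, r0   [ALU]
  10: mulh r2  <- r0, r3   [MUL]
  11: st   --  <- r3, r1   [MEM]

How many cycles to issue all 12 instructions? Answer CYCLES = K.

CYCLES = 8

t=0 i0&i1:add+mul ; 2-wide
t=1 i2:mulh ; RAW r4
t=2 i3:st ; no-port MEM/BR
t=3 i4:bne ; no-port BR/BR
t=4 i5&i6:beq+add ; 2-wide
t=5 i7:beq ; no-port BR/BR
t=6 i8&i9:blt+and ; 2-wide
t=7 i10&i11:mulh+st ; 2-wide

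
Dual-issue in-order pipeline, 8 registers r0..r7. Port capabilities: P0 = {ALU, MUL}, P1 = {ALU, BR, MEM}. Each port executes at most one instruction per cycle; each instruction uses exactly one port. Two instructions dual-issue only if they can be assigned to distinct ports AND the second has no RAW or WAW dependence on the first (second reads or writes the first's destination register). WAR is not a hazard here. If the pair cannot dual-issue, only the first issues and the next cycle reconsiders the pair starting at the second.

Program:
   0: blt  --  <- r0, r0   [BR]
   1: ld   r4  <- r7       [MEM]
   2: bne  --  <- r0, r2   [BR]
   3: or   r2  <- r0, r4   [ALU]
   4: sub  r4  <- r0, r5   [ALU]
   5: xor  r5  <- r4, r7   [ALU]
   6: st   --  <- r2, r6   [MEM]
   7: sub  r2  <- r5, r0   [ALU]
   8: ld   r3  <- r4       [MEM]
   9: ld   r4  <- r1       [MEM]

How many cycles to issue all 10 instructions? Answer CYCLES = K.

CYCLES = 7

[0] i0  blt  -- no-port BR/MEM
[1] i1  ld  -- no-port MEM/BR
[2] i2+i3  bne;or  -- dual
[3] i4  sub  -- RAW r4
[4] i5+i6  xor;st  -- dual
[5] i7+i8  sub;ld  -- dual
[6] i9  ld  -- tail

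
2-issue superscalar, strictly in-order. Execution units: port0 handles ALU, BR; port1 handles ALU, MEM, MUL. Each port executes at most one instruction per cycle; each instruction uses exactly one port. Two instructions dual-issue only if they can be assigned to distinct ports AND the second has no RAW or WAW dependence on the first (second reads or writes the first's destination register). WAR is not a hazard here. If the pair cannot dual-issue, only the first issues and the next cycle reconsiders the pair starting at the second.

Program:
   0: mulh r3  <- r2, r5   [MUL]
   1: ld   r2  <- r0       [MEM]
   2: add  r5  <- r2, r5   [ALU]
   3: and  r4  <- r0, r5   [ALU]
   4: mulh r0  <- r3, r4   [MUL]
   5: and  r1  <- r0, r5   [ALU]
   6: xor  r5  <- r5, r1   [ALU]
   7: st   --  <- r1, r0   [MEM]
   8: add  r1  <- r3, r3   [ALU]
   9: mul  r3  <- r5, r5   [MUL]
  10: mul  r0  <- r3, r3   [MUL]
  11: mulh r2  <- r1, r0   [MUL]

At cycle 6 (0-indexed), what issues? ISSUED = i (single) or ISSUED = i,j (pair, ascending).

  cy0 -> i0 (mulh) no-port MUL/MEM
  cy1 -> i1 (ld) RAW r2
  cy2 -> i2 (add) RAW r5
  cy3 -> i3 (and) RAW r4
  cy4 -> i4 (mulh) RAW r0
  cy5 -> i5 (and) RAW r1
  cy6 -> i6&i7 (xor/st) dual
  cy7 -> i8&i9 (add/mul) dual
  cy8 -> i10 (mul) no-port MUL/MUL
  cy9 -> i11 (mulh) tail

ISSUED = 6,7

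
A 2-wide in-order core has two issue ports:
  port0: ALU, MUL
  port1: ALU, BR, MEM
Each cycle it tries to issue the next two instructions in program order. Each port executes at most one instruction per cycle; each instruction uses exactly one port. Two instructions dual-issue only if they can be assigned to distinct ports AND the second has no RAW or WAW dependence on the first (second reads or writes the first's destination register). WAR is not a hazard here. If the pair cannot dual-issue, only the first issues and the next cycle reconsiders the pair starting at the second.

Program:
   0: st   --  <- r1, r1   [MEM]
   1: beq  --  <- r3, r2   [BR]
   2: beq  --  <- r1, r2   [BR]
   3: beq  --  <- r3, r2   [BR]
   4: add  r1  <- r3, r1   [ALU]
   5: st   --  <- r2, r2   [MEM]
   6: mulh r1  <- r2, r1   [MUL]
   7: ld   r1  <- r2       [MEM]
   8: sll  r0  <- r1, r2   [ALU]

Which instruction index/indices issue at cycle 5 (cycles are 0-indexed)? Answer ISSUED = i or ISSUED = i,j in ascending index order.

ISSUED = 7

0. st @i0  | no-port MEM/BR
1. beq @i1  | no-port BR/BR
2. beq @i2  | no-port BR/BR
3. beq;add @i3/i4  | 2-wide
4. st;mulh @i5/i6  | 2-wide
5. ld @i7  | RAW r1
6. sll @i8  | tail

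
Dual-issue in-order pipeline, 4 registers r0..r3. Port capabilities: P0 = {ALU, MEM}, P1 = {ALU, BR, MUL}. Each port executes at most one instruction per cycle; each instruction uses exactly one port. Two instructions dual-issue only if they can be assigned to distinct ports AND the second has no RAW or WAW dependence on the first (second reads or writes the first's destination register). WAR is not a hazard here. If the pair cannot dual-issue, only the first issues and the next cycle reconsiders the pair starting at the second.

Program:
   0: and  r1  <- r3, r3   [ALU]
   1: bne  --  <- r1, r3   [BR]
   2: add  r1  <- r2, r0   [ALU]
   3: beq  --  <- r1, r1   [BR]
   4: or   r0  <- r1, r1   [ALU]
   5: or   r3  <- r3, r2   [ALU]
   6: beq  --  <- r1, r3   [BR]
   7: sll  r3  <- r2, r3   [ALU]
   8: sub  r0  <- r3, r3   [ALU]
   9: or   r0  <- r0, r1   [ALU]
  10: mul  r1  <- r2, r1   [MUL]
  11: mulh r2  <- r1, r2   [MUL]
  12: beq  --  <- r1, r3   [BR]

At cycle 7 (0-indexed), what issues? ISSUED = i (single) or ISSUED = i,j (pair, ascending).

  cy0 -> i0 (and.ALU) RAW r1
  cy1 -> i1/i2 (bne.BR/add.ALU) dual
  cy2 -> i3/i4 (beq.BR/or.ALU) dual
  cy3 -> i5 (or.ALU) RAW r3
  cy4 -> i6/i7 (beq.BR/sll.ALU) dual
  cy5 -> i8 (sub.ALU) RAW+WAW r0
  cy6 -> i9/i10 (or.ALU/mul.MUL) dual
  cy7 -> i11 (mulh.MUL) no-port MUL/BR
  cy8 -> i12 (beq.BR) tail

ISSUED = 11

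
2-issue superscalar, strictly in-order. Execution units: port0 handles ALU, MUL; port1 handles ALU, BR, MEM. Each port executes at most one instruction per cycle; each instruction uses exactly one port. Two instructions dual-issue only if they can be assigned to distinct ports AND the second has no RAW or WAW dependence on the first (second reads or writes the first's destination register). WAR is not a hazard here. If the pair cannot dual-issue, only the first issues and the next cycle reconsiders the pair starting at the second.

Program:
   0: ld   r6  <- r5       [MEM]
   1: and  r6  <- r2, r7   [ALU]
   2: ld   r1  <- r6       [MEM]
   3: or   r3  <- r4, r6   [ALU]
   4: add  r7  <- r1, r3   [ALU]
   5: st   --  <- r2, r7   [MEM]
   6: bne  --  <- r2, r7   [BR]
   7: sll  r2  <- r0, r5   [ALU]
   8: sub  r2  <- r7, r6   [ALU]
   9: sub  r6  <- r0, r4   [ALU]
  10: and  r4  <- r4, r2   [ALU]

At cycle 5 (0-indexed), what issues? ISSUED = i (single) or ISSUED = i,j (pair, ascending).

#0 head=0: ld.MEM i0 WAW r6
#1 head=1: and.ALU i1 RAW r6
#2 head=2: ld.MEM/or.ALU i2,i3 2-wide
#3 head=4: add.ALU i4 RAW r7
#4 head=5: st.MEM i5 no-port MEM/BR
#5 head=6: bne.BR/sll.ALU i6,i7 2-wide
#6 head=8: sub.ALU/sub.ALU i8,i9 2-wide
#7 head=10: and.ALU i10 tail

ISSUED = 6,7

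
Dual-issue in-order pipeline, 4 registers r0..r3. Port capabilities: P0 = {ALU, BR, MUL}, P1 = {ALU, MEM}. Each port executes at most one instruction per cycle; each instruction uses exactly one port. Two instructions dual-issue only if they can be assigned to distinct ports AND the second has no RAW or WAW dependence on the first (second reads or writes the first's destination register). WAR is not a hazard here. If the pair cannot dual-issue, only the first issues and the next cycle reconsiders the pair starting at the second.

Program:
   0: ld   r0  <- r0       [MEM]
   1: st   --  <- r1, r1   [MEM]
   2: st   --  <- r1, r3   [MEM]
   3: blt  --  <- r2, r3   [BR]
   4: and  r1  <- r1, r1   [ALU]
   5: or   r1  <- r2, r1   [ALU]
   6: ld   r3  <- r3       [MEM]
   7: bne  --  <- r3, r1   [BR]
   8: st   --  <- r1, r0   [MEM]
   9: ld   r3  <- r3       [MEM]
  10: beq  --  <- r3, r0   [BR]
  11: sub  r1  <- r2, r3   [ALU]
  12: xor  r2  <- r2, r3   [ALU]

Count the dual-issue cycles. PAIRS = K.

PAIRS = 4

c0: i0 ld  no-port MEM/MEM
c1: i1 st  no-port MEM/MEM
c2: i2+i3 st blt  dual
c3: i4 and  RAW+WAW r1
c4: i5+i6 or ld  dual
c5: i7+i8 bne st  dual
c6: i9 ld  RAW r3
c7: i10+i11 beq sub  dual
c8: i12 xor  tail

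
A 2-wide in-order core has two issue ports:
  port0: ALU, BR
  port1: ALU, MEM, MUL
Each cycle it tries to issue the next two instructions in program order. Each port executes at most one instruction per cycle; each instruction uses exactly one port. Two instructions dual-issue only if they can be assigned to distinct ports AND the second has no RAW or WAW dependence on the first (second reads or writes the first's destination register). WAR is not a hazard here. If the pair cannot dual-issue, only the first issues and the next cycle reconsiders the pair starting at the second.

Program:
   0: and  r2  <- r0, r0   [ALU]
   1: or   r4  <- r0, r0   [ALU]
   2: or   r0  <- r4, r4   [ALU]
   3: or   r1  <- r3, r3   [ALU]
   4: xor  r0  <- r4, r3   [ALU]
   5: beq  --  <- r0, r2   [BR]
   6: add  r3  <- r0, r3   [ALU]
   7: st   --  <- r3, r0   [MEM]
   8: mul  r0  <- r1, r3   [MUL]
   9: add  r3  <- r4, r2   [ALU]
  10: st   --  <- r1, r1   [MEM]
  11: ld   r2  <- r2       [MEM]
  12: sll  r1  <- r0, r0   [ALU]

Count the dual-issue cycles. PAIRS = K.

t=0 i0,i1:and.ALU or.ALU ; 2-wide
t=1 i2,i3:or.ALU or.ALU ; 2-wide
t=2 i4:xor.ALU ; RAW r0
t=3 i5,i6:beq.BR add.ALU ; 2-wide
t=4 i7:st.MEM ; no-port MEM/MUL
t=5 i8,i9:mul.MUL add.ALU ; 2-wide
t=6 i10:st.MEM ; no-port MEM/MEM
t=7 i11,i12:ld.MEM sll.ALU ; 2-wide

PAIRS = 5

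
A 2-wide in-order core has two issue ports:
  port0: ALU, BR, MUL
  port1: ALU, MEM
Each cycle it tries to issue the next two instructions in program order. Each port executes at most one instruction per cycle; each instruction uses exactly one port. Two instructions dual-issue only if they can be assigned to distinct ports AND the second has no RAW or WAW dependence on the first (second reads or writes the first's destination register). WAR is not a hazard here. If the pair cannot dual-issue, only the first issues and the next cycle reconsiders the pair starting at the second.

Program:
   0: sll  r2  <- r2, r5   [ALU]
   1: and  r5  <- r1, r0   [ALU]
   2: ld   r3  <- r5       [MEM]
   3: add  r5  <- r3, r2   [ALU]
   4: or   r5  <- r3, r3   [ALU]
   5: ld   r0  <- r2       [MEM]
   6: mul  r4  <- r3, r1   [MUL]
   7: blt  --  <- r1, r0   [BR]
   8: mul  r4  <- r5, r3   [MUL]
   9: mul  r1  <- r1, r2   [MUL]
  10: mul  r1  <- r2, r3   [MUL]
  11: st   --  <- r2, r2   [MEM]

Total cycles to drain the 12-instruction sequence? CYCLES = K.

CYCLES = 9

t=0 i0+i1:sll+and ; 2-wide
t=1 i2:ld ; RAW r3
t=2 i3:add ; WAW r5
t=3 i4+i5:or+ld ; 2-wide
t=4 i6:mul ; no-port MUL/BR
t=5 i7:blt ; no-port BR/MUL
t=6 i8:mul ; no-port MUL/MUL
t=7 i9:mul ; no-port MUL/MUL
t=8 i10+i11:mul+st ; 2-wide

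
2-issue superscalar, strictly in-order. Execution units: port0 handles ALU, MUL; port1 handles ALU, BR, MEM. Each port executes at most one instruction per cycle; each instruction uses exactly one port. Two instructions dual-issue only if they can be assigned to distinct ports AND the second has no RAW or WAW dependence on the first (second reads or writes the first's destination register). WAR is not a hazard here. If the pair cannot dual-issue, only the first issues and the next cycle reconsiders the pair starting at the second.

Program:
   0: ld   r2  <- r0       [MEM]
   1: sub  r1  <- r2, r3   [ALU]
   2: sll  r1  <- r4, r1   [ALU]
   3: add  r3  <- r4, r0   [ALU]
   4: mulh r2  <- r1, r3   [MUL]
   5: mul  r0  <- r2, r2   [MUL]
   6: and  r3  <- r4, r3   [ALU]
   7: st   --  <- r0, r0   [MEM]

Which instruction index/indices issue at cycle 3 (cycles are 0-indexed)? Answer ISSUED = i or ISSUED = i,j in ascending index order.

ISSUED = 4

#0 head=0: ld.MEM i0 RAW r2
#1 head=1: sub.ALU i1 RAW+WAW r1
#2 head=2: sll.ALU+add.ALU i2,i3 2-wide
#3 head=4: mulh.MUL i4 no-port MUL/MUL
#4 head=5: mul.MUL+and.ALU i5,i6 2-wide
#5 head=7: st.MEM i7 tail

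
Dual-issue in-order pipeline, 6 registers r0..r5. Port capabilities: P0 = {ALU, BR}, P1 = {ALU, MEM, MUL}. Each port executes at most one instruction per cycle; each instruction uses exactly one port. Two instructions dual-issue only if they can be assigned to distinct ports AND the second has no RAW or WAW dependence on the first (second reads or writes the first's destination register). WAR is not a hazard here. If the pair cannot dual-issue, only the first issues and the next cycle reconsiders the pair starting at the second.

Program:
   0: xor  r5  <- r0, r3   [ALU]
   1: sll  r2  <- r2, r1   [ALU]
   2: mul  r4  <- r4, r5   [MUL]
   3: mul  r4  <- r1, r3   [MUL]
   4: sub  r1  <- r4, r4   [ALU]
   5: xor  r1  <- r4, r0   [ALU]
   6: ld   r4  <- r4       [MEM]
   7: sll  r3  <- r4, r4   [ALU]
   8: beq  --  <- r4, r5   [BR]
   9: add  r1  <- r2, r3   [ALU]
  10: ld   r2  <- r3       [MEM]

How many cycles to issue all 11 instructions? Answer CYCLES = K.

CYCLES = 7

0. xor+sll @i0,i1  | dual
1. mul @i2  | no-port MUL/MUL
2. mul @i3  | RAW r4
3. sub @i4  | WAW r1
4. xor+ld @i5,i6  | dual
5. sll+beq @i7,i8  | dual
6. add+ld @i9,i10  | dual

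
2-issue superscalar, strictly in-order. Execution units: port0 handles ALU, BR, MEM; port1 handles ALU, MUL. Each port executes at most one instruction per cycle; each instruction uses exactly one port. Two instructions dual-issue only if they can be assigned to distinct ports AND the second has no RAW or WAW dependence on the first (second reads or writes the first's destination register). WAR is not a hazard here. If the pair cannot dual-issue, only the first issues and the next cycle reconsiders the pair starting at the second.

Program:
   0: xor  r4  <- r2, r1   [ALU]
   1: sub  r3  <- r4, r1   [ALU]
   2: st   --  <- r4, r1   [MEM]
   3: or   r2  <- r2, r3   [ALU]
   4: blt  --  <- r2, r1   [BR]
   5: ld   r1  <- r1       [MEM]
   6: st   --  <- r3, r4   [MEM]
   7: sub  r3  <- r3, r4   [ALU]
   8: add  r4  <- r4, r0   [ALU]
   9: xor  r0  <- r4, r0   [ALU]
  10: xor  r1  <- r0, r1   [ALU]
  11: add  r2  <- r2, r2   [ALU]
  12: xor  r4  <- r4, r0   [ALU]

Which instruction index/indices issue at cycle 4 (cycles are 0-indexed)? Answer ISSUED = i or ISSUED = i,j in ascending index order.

ISSUED = 5

t=0 i0:xor ; RAW r4
t=1 i1,i2:sub st ; pair
t=2 i3:or ; RAW r2
t=3 i4:blt ; no-port BR/MEM
t=4 i5:ld ; no-port MEM/MEM
t=5 i6,i7:st sub ; pair
t=6 i8:add ; RAW r4
t=7 i9:xor ; RAW r0
t=8 i10,i11:xor add ; pair
t=9 i12:xor ; tail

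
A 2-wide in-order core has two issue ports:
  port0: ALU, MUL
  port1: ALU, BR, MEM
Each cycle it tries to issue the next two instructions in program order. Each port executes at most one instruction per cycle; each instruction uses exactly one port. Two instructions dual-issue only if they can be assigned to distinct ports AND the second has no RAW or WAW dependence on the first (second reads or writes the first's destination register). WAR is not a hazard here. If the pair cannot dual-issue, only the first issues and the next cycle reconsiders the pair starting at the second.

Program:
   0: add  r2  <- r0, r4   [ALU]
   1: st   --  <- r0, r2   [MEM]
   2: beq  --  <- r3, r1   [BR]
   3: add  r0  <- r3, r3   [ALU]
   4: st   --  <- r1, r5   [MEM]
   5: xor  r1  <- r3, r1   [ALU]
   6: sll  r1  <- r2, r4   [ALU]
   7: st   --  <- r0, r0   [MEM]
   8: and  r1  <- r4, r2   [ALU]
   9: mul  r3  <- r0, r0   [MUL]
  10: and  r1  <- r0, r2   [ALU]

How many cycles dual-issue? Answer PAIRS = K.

t=0 i0:add.ALU ; RAW r2
t=1 i1:st.MEM ; no-port MEM/BR
t=2 i2&i3:beq.BR/add.ALU ; 2-wide
t=3 i4&i5:st.MEM/xor.ALU ; 2-wide
t=4 i6&i7:sll.ALU/st.MEM ; 2-wide
t=5 i8&i9:and.ALU/mul.MUL ; 2-wide
t=6 i10:and.ALU ; tail

PAIRS = 4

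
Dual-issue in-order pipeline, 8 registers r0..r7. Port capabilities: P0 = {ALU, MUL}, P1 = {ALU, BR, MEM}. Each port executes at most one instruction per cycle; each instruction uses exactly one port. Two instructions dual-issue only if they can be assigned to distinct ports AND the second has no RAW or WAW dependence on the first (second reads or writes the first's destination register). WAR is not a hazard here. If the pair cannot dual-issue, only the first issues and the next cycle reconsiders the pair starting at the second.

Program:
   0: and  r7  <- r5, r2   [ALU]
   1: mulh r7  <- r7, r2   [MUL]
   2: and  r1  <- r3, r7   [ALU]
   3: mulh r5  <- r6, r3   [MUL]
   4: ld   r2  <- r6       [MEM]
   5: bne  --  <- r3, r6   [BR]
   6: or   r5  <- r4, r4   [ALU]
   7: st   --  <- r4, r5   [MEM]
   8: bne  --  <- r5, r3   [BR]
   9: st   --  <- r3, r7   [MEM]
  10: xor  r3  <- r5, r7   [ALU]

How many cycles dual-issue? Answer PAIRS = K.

PAIRS = 3

t=0 i0:and ; RAW+WAW r7
t=1 i1:mulh ; RAW r7
t=2 i2+i3:and;mulh ; dual
t=3 i4:ld ; no-port MEM/BR
t=4 i5+i6:bne;or ; dual
t=5 i7:st ; no-port MEM/BR
t=6 i8:bne ; no-port BR/MEM
t=7 i9+i10:st;xor ; dual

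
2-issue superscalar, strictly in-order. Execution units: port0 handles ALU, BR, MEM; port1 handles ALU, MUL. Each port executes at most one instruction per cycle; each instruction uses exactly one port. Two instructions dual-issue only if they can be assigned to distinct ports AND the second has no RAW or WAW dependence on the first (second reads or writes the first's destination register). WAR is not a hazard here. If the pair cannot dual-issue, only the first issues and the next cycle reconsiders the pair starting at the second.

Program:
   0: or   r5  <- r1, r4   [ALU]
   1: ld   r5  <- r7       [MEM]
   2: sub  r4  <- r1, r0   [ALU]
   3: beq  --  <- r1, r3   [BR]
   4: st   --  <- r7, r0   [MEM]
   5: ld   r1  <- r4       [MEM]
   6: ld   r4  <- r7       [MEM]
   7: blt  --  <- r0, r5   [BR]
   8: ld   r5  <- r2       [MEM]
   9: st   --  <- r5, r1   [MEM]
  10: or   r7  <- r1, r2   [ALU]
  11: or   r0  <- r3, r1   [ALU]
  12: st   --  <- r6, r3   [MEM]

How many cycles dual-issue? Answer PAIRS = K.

PAIRS = 3

  cy0 -> i0 (or.ALU) WAW r5
  cy1 -> i1/i2 (ld.MEM/sub.ALU) dual
  cy2 -> i3 (beq.BR) no-port BR/MEM
  cy3 -> i4 (st.MEM) no-port MEM/MEM
  cy4 -> i5 (ld.MEM) no-port MEM/MEM
  cy5 -> i6 (ld.MEM) no-port MEM/BR
  cy6 -> i7 (blt.BR) no-port BR/MEM
  cy7 -> i8 (ld.MEM) no-port MEM/MEM
  cy8 -> i9/i10 (st.MEM/or.ALU) dual
  cy9 -> i11/i12 (or.ALU/st.MEM) dual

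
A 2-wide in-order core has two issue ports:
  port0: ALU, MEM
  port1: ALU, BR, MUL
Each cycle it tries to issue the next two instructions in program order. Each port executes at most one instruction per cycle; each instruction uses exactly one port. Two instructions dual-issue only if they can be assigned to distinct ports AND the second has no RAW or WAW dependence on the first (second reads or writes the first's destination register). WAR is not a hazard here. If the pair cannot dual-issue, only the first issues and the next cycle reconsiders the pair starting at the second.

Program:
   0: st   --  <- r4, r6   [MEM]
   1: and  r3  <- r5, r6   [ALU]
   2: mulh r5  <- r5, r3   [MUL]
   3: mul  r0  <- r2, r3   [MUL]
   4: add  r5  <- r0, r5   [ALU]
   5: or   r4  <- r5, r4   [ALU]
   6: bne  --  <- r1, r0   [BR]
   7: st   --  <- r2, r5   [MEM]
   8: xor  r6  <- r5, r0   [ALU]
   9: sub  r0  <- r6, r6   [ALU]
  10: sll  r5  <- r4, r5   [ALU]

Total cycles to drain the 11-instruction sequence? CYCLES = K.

CYCLES = 7

#0 head=0: st and i0/i1 dual
#1 head=2: mulh i2 no-port MUL/MUL
#2 head=3: mul i3 RAW r0
#3 head=4: add i4 RAW r5
#4 head=5: or bne i5/i6 dual
#5 head=7: st xor i7/i8 dual
#6 head=9: sub sll i9/i10 dual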